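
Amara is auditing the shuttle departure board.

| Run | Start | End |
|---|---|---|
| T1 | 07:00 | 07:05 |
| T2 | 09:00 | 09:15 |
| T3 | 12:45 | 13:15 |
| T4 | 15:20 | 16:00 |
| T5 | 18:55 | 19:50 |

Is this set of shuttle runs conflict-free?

Yes

Two intervals overlap when each starts before the other ends.
Sorted by start: T1, T2, T3, T4, T5.
T2 starts after T1 ends, so T1 has no further overlaps.
T3 starts after T2 ends, so T2 has no further overlaps.
T4 starts after T3 ends, so T3 has no further overlaps.
T5 starts after T4 ends.
Every pair is clear; the schedule has no overlaps.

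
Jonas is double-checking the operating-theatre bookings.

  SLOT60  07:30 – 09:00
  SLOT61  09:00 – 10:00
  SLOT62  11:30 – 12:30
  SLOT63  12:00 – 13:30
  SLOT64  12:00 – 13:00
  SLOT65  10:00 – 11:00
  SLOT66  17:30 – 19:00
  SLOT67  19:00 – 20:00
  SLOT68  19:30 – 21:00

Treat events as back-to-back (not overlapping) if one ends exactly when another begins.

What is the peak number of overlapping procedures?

Sweep the timeline, counting +1 at each start and −1 at each end (ends before starts at a tie):
07:30 start SLOT60 → 1
09:00 end SLOT60 → 0
09:00 start SLOT61 → 1
10:00 end SLOT61 → 0
10:00 start SLOT65 → 1
11:00 end SLOT65 → 0
11:30 start SLOT62 → 1
12:00 start SLOT63 → 2
12:00 start SLOT64 → 3
12:30 end SLOT62 → 2
13:00 end SLOT64 → 1
13:30 end SLOT63 → 0
17:30 start SLOT66 → 1
19:00 end SLOT66 → 0
19:00 start SLOT67 → 1
19:30 start SLOT68 → 2
20:00 end SLOT67 → 1
21:00 end SLOT68 → 0
Peak is 3, at 12:00 (SLOT62, SLOT63, SLOT64).

3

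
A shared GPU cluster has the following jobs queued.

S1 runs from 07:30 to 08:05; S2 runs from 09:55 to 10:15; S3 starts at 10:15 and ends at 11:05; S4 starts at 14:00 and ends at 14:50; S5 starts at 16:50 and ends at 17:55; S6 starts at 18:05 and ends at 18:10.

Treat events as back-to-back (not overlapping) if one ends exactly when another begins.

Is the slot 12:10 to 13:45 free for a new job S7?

S1: ends 08:05 at or before S7 starts 12:10 → clear.
S2: ends 10:15 at or before S7 starts 12:10 → clear.
S3: ends 11:05 at or before S7 starts 12:10 → clear.
S4: starts 14:00 at or after S7 ends 13:45 → clear.
S5: starts 16:50 at or after S7 ends 13:45 → clear.
S6: starts 18:05 at or after S7 ends 13:45 → clear.

Yes — the slot is free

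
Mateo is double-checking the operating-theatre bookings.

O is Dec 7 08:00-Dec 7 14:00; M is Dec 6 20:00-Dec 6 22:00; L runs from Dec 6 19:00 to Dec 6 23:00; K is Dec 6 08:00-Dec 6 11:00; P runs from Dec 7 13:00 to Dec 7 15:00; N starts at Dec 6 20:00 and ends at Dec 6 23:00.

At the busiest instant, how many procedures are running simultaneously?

3

Sort all start/end points and keep a running count:
Dec 6 08:00 start K → 1
Dec 6 11:00 end K → 0
Dec 6 19:00 start L → 1
Dec 6 20:00 start M → 2
Dec 6 20:00 start N → 3
Dec 6 22:00 end M → 2
Dec 6 23:00 end L → 1
Dec 6 23:00 end N → 0
Dec 7 08:00 start O → 1
Dec 7 13:00 start P → 2
Dec 7 14:00 end O → 1
Dec 7 15:00 end P → 0
Peak is 3, at Dec 6 20:00 (L, M, N).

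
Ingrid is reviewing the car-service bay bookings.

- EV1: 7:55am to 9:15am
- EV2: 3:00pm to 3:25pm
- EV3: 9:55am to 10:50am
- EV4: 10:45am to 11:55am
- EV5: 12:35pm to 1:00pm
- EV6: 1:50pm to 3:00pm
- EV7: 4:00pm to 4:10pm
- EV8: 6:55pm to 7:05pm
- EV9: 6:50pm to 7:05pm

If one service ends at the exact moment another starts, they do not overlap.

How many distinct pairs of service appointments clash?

Sorted by start: EV1, EV3, EV4, EV5, EV6, EV2, EV7, EV9, EV8.
EV3 starts after EV1 ends; EV1 is clear from here.
EV4 starts before EV3 ends → EV3 and EV4 overlap.
EV5 starts after EV3 ends; EV3 is clear from here.
EV5 starts after EV4 ends; EV4 is clear from here.
EV6 starts after EV5 ends; EV5 is clear from here.
EV2 starts exactly when EV6 ends (back-to-back, no overlap); EV6 is clear from here.
EV7 starts after EV2 ends; EV2 is clear from here.
EV9 starts after EV7 ends; EV7 is clear from here.
EV8 starts before EV9 ends → EV9 and EV8 overlap.
Overlapping pairs: EV3 & EV4, EV8 & EV9 — 2 in total.

2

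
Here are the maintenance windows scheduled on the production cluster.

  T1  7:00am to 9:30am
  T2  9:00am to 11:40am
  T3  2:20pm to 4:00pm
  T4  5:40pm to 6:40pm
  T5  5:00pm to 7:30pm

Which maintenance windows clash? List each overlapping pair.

T1 & T2, T4 & T5

Two intervals overlap when each starts before the other ends.
Sorted by start: T1, T2, T3, T5, T4.
T2 starts before T1 ends → T1 and T2 overlap.
T3 starts after T1 ends, so nothing later overlaps T1 either.
T3 starts after T2 ends, so nothing later overlaps T2 either.
T5 starts after T3 ends, so nothing later overlaps T3 either.
T4 starts before T5 ends → T5 and T4 overlap.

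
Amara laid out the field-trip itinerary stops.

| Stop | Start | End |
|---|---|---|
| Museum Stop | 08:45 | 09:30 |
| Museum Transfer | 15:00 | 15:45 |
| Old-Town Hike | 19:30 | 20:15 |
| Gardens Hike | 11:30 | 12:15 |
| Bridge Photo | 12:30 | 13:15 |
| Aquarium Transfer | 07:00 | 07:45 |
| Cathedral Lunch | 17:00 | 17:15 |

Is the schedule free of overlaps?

Yes

Sorted by start: Aquarium Transfer, Museum Stop, Gardens Hike, Bridge Photo, Museum Transfer, Cathedral Lunch, Old-Town Hike.
Museum Stop starts after Aquarium Transfer ends — done with Aquarium Transfer.
Gardens Hike starts after Museum Stop ends — done with Museum Stop.
Bridge Photo starts after Gardens Hike ends — done with Gardens Hike.
Museum Transfer starts after Bridge Photo ends — done with Bridge Photo.
Cathedral Lunch starts after Museum Transfer ends — done with Museum Transfer.
Old-Town Hike starts after Cathedral Lunch ends.
Every pair is clear; the schedule has no overlaps.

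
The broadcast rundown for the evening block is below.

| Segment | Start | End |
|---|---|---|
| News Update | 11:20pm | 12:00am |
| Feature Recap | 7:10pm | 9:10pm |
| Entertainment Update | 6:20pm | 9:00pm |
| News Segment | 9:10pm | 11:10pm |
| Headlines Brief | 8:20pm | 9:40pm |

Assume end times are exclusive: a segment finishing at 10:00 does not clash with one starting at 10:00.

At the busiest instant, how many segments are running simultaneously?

Sort all start/end points and keep a running count:
6:20pm start Entertainment Update → 1
7:10pm start Feature Recap → 2
8:20pm start Headlines Brief → 3
9:00pm end Entertainment Update → 2
9:10pm end Feature Recap → 1
9:10pm start News Segment → 2
9:40pm end Headlines Brief → 1
11:10pm end News Segment → 0
11:20pm start News Update → 1
12:00am end News Update → 0
Peak is 3, at 8:20pm (Entertainment Update, Feature Recap, Headlines Brief).

3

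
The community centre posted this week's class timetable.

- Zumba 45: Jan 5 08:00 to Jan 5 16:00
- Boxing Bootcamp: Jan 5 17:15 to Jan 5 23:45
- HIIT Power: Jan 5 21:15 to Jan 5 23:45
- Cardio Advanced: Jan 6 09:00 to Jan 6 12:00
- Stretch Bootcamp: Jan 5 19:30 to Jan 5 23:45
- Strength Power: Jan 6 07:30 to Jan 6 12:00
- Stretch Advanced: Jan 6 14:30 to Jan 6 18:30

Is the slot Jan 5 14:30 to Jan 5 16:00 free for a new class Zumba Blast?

No — it overlaps Zumba 45

Zumba 45: starts Jan 5 08:00 before Zumba Blast ends Jan 5 16:00, and ends Jan 5 16:00 after Zumba Blast starts Jan 5 14:30 → overlap.
Boxing Bootcamp: starts Jan 5 17:15 at or after Zumba Blast ends Jan 5 16:00 → clear.
Stretch Bootcamp: starts Jan 5 19:30 at or after Zumba Blast ends Jan 5 16:00 → clear.
HIIT Power: starts Jan 5 21:15 at or after Zumba Blast ends Jan 5 16:00 → clear.
Strength Power: starts Jan 6 07:30 at or after Zumba Blast ends Jan 5 16:00 → clear.
Cardio Advanced: starts Jan 6 09:00 at or after Zumba Blast ends Jan 5 16:00 → clear.
Stretch Advanced: starts Jan 6 14:30 at or after Zumba Blast ends Jan 5 16:00 → clear.
Zumba Blast overlaps Zumba 45.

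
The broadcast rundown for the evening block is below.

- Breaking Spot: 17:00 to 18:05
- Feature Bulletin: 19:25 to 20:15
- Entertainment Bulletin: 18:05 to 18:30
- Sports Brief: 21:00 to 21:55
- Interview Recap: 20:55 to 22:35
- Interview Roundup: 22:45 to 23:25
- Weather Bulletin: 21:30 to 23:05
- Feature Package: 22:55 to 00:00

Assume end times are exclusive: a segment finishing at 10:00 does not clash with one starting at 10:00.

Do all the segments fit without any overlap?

No

Sorted by start: Breaking Spot, Entertainment Bulletin, Feature Bulletin, Interview Recap, Sports Brief, Weather Bulletin, Interview Roundup, Feature Package.
Entertainment Bulletin starts exactly when Breaking Spot ends (back-to-back, no overlap), so Breaking Spot has no further overlaps.
Feature Bulletin starts after Entertainment Bulletin ends, so Entertainment Bulletin has no further overlaps.
Interview Recap starts after Feature Bulletin ends, so Feature Bulletin has no further overlaps.
Sports Brief starts before Interview Recap ends → Interview Recap and Sports Brief overlap.
That's a conflict, so the schedule is not conflict-free.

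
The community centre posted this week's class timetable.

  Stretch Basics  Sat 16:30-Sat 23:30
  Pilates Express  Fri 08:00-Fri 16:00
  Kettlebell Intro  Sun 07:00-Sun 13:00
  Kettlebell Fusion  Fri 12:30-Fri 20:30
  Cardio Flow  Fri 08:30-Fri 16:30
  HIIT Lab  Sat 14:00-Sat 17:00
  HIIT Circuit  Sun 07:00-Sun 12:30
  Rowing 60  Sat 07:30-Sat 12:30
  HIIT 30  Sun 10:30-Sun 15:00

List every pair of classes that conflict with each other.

Cardio Flow & Kettlebell Fusion, Cardio Flow & Pilates Express, HIIT 30 & HIIT Circuit, HIIT 30 & Kettlebell Intro, HIIT Circuit & Kettlebell Intro, HIIT Lab & Stretch Basics, Kettlebell Fusion & Pilates Express

Two intervals overlap when each starts before the other ends.
Sorted by start: Pilates Express, Cardio Flow, Kettlebell Fusion, Rowing 60, HIIT Lab, Stretch Basics, Kettlebell Intro, HIIT Circuit, HIIT 30.
Cardio Flow starts before Pilates Express ends → Pilates Express and Cardio Flow overlap.
Kettlebell Fusion starts before Pilates Express ends → Pilates Express and Kettlebell Fusion overlap.
Rowing 60 starts after Pilates Express ends — done with Pilates Express.
Kettlebell Fusion starts before Cardio Flow ends → Cardio Flow and Kettlebell Fusion overlap.
Rowing 60 starts after Cardio Flow ends — done with Cardio Flow.
Rowing 60 starts after Kettlebell Fusion ends — done with Kettlebell Fusion.
HIIT Lab starts after Rowing 60 ends — done with Rowing 60.
Stretch Basics starts before HIIT Lab ends → HIIT Lab and Stretch Basics overlap.
Kettlebell Intro starts after HIIT Lab ends — done with HIIT Lab.
Kettlebell Intro starts after Stretch Basics ends — done with Stretch Basics.
HIIT Circuit starts before Kettlebell Intro ends → Kettlebell Intro and HIIT Circuit overlap.
HIIT 30 starts before Kettlebell Intro ends → Kettlebell Intro and HIIT 30 overlap.
HIIT 30 starts before HIIT Circuit ends → HIIT Circuit and HIIT 30 overlap.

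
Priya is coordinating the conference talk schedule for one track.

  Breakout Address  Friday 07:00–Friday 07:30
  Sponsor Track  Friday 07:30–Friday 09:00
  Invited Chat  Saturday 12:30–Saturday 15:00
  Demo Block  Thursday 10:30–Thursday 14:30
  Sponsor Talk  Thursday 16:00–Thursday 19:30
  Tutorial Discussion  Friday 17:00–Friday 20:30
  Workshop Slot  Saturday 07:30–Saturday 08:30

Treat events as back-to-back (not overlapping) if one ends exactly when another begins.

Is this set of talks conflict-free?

Yes

Two intervals overlap when each starts before the other ends.
Sorted by start: Demo Block, Sponsor Talk, Breakout Address, Sponsor Track, Tutorial Discussion, Workshop Slot, Invited Chat.
Sponsor Talk starts after Demo Block ends — done with Demo Block.
Breakout Address starts after Sponsor Talk ends — done with Sponsor Talk.
Sponsor Track starts exactly when Breakout Address ends (back-to-back, no overlap) — done with Breakout Address.
Tutorial Discussion starts after Sponsor Track ends — done with Sponsor Track.
Workshop Slot starts after Tutorial Discussion ends — done with Tutorial Discussion.
Invited Chat starts after Workshop Slot ends.
Every pair is clear; the schedule has no overlaps.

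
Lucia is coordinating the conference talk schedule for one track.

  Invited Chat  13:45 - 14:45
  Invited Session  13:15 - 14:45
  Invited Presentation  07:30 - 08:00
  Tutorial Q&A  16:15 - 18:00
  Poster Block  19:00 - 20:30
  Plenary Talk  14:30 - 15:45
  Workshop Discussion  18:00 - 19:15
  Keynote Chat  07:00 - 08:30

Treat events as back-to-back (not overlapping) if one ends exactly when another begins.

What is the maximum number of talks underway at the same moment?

Walk through starts and ends in time order (an end at T is processed before a start at T):
07:00 start Keynote Chat → 1
07:30 start Invited Presentation → 2
08:00 end Invited Presentation → 1
08:30 end Keynote Chat → 0
13:15 start Invited Session → 1
13:45 start Invited Chat → 2
14:30 start Plenary Talk → 3
14:45 end Invited Chat → 2
14:45 end Invited Session → 1
15:45 end Plenary Talk → 0
16:15 start Tutorial Q&A → 1
18:00 end Tutorial Q&A → 0
18:00 start Workshop Discussion → 1
19:00 start Poster Block → 2
19:15 end Workshop Discussion → 1
20:30 end Poster Block → 0
Peak is 3, at 14:30 (Invited Chat, Invited Session, Plenary Talk).

3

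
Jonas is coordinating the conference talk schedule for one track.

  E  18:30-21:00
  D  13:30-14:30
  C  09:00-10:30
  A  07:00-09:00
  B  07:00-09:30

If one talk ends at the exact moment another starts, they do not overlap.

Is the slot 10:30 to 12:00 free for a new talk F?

Yes — the slot is free

A: ends 09:00 at or before F starts 10:30 → clear.
B: ends 09:30 at or before F starts 10:30 → clear.
C: ends 10:30 at or before F starts 10:30 → clear.
D: starts 13:30 at or after F ends 12:00 → clear.
E: starts 18:30 at or after F ends 12:00 → clear.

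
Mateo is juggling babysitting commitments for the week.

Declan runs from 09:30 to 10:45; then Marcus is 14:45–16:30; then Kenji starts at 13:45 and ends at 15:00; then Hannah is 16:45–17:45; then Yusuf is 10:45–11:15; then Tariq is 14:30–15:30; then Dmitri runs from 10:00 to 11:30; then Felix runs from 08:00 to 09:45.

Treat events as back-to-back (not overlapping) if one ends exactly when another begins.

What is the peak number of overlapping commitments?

Sort all start/end points and keep a running count:
08:00 start Felix → 1
09:30 start Declan → 2
09:45 end Felix → 1
10:00 start Dmitri → 2
10:45 end Declan → 1
10:45 start Yusuf → 2
11:15 end Yusuf → 1
11:30 end Dmitri → 0
13:45 start Kenji → 1
14:30 start Tariq → 2
14:45 start Marcus → 3
15:00 end Kenji → 2
15:30 end Tariq → 1
16:30 end Marcus → 0
16:45 start Hannah → 1
17:45 end Hannah → 0
Peak is 3, at 14:45 (Kenji, Marcus, Tariq).

3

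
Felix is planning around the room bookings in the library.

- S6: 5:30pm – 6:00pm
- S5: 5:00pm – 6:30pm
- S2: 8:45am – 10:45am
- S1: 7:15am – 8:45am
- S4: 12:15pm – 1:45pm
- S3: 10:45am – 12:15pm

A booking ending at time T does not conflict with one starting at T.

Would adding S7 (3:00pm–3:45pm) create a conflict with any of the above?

No — it doesn't clash with anything

S1: ends 8:45am at or before S7 starts 3:00pm → clear.
S2: ends 10:45am at or before S7 starts 3:00pm → clear.
S3: ends 12:15pm at or before S7 starts 3:00pm → clear.
S4: ends 1:45pm at or before S7 starts 3:00pm → clear.
S5: starts 5:00pm at or after S7 ends 3:45pm → clear.
S6: starts 5:30pm at or after S7 ends 3:45pm → clear.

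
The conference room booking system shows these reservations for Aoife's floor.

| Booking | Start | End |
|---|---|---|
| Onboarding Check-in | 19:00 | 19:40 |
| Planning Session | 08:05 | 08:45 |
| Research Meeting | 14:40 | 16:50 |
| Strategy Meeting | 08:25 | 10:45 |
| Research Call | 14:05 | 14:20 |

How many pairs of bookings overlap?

1

Sorted by start: Planning Session, Strategy Meeting, Research Call, Research Meeting, Onboarding Check-in.
Strategy Meeting starts before Planning Session ends → Planning Session and Strategy Meeting overlap.
Research Call starts after Planning Session ends, so Planning Session has no further overlaps.
Research Call starts after Strategy Meeting ends, so Strategy Meeting has no further overlaps.
Research Meeting starts after Research Call ends, so Research Call has no further overlaps.
Onboarding Check-in starts after Research Meeting ends.
Overlapping pairs: Planning Session & Strategy Meeting — 1 in total.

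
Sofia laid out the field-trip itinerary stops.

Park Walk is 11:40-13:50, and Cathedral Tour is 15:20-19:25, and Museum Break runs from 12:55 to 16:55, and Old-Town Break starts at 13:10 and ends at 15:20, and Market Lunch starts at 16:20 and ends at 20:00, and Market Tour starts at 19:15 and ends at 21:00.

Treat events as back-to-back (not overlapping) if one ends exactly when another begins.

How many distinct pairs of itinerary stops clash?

Check each pair: they overlap iff neither finishes before the other starts.
Sorted by start: Park Walk, Museum Break, Old-Town Break, Cathedral Tour, Market Lunch, Market Tour.
Museum Break starts before Park Walk ends → Park Walk and Museum Break overlap.
Old-Town Break starts before Park Walk ends → Park Walk and Old-Town Break overlap.
Cathedral Tour starts after Park Walk ends, so Park Walk has no further overlaps.
Old-Town Break starts before Museum Break ends → Museum Break and Old-Town Break overlap.
Cathedral Tour starts before Museum Break ends → Museum Break and Cathedral Tour overlap.
Market Lunch starts before Museum Break ends → Museum Break and Market Lunch overlap.
Market Tour starts after Museum Break ends.
Cathedral Tour starts exactly when Old-Town Break ends (back-to-back, no overlap), so Old-Town Break has no further overlaps.
Market Lunch starts before Cathedral Tour ends → Cathedral Tour and Market Lunch overlap.
Market Tour starts before Cathedral Tour ends → Cathedral Tour and Market Tour overlap.
Market Tour starts before Market Lunch ends → Market Lunch and Market Tour overlap.
Overlapping pairs: Cathedral Tour & Market Lunch, Cathedral Tour & Market Tour, Cathedral Tour & Museum Break, Market Lunch & Market Tour, Market Lunch & Museum Break, Museum Break & Old-Town Break, Museum Break & Park Walk, Old-Town Break & Park Walk — 8 in total.

8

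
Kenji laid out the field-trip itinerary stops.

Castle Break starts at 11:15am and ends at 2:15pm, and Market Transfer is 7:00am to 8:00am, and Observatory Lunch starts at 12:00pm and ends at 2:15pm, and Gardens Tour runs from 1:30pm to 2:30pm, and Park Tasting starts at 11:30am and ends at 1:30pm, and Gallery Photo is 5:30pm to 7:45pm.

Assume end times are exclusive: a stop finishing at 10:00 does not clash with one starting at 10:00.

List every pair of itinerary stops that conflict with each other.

Sorted by start: Market Transfer, Castle Break, Park Tasting, Observatory Lunch, Gardens Tour, Gallery Photo.
Castle Break starts after Market Transfer ends, so Market Transfer has no further overlaps.
Park Tasting starts before Castle Break ends → Castle Break and Park Tasting overlap.
Observatory Lunch starts before Castle Break ends → Castle Break and Observatory Lunch overlap.
Gardens Tour starts before Castle Break ends → Castle Break and Gardens Tour overlap.
Gallery Photo starts after Castle Break ends.
Observatory Lunch starts before Park Tasting ends → Park Tasting and Observatory Lunch overlap.
Gardens Tour starts exactly when Park Tasting ends (back-to-back, no overlap), so Park Tasting has no further overlaps.
Gardens Tour starts before Observatory Lunch ends → Observatory Lunch and Gardens Tour overlap.
Gallery Photo starts after Observatory Lunch ends.
Gallery Photo starts after Gardens Tour ends.

Castle Break & Gardens Tour, Castle Break & Observatory Lunch, Castle Break & Park Tasting, Gardens Tour & Observatory Lunch, Observatory Lunch & Park Tasting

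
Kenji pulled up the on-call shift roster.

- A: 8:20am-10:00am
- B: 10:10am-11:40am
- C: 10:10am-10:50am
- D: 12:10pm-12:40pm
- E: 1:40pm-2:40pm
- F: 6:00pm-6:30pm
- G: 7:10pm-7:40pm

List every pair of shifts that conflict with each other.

B & C

Sorted by start: A, B, C, D, E, F, G.
B starts after A ends — done with A.
C starts before B ends → B and C overlap.
D starts after B ends — done with B.
D starts after C ends — done with C.
E starts after D ends — done with D.
F starts after E ends — done with E.
G starts after F ends.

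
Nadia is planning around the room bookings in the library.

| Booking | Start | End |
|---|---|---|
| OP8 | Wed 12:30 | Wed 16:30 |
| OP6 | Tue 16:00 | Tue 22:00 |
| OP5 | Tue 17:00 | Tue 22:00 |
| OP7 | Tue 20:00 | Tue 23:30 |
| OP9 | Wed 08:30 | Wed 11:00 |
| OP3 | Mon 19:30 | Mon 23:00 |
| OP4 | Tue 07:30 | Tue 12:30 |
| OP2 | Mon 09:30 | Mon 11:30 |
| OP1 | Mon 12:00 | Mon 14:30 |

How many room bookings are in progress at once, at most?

3

Sort all start/end points and keep a running count:
Mon 09:30 start OP2 → 1
Mon 11:30 end OP2 → 0
Mon 12:00 start OP1 → 1
Mon 14:30 end OP1 → 0
Mon 19:30 start OP3 → 1
Mon 23:00 end OP3 → 0
Tue 07:30 start OP4 → 1
Tue 12:30 end OP4 → 0
Tue 16:00 start OP6 → 1
Tue 17:00 start OP5 → 2
Tue 20:00 start OP7 → 3
Tue 22:00 end OP5 → 2
Tue 22:00 end OP6 → 1
Tue 23:30 end OP7 → 0
Wed 08:30 start OP9 → 1
Wed 11:00 end OP9 → 0
Wed 12:30 start OP8 → 1
Wed 16:30 end OP8 → 0
Peak is 3, at Tue 20:00 (OP5, OP6, OP7).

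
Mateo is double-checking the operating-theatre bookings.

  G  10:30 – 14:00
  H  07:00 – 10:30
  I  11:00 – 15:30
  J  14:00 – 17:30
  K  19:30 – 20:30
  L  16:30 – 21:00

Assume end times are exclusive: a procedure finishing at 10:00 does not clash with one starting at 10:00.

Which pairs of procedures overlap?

Sorted by start: H, G, I, J, L, K.
G starts exactly when H ends (back-to-back, no overlap), so nothing later overlaps H either.
I starts before G ends → G and I overlap.
J starts exactly when G ends (back-to-back, no overlap), so nothing later overlaps G either.
J starts before I ends → I and J overlap.
L starts after I ends, so nothing later overlaps I either.
L starts before J ends → J and L overlap.
K starts after J ends.
K starts before L ends → L and K overlap.

G & I, I & J, J & L, K & L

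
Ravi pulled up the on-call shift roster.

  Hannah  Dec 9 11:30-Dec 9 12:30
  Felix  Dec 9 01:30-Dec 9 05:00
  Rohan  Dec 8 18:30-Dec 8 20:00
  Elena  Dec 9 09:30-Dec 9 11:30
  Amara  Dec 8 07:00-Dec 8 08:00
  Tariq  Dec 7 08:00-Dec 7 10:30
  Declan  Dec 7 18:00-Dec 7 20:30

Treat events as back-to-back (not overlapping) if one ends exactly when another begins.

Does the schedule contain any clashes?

No

Check each pair: they overlap iff neither finishes before the other starts.
Sorted by start: Tariq, Declan, Amara, Rohan, Felix, Elena, Hannah.
Declan starts after Tariq ends — done with Tariq.
Amara starts after Declan ends — done with Declan.
Rohan starts after Amara ends — done with Amara.
Felix starts after Rohan ends — done with Rohan.
Elena starts after Felix ends — done with Felix.
Hannah starts exactly when Elena ends (back-to-back, no overlap).
Every pair is clear; the schedule has no overlaps.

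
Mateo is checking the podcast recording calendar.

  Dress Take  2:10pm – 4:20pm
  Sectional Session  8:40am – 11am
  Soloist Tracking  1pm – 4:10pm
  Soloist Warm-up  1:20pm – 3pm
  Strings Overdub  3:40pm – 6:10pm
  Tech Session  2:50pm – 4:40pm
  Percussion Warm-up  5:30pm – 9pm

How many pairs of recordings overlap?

Sorted by start: Sectional Session, Soloist Tracking, Soloist Warm-up, Dress Take, Tech Session, Strings Overdub, Percussion Warm-up.
Soloist Tracking starts after Sectional Session ends, so Sectional Session has no further overlaps.
Soloist Warm-up starts before Soloist Tracking ends → Soloist Tracking and Soloist Warm-up overlap.
Dress Take starts before Soloist Tracking ends → Soloist Tracking and Dress Take overlap.
Tech Session starts before Soloist Tracking ends → Soloist Tracking and Tech Session overlap.
Strings Overdub starts before Soloist Tracking ends → Soloist Tracking and Strings Overdub overlap.
Percussion Warm-up starts after Soloist Tracking ends.
Dress Take starts before Soloist Warm-up ends → Soloist Warm-up and Dress Take overlap.
Tech Session starts before Soloist Warm-up ends → Soloist Warm-up and Tech Session overlap.
Strings Overdub starts after Soloist Warm-up ends, so Soloist Warm-up has no further overlaps.
Tech Session starts before Dress Take ends → Dress Take and Tech Session overlap.
Strings Overdub starts before Dress Take ends → Dress Take and Strings Overdub overlap.
Percussion Warm-up starts after Dress Take ends.
Strings Overdub starts before Tech Session ends → Tech Session and Strings Overdub overlap.
Percussion Warm-up starts after Tech Session ends.
Percussion Warm-up starts before Strings Overdub ends → Strings Overdub and Percussion Warm-up overlap.
Overlapping pairs: Dress Take & Soloist Tracking, Dress Take & Soloist Warm-up, Dress Take & Strings Overdub, Dress Take & Tech Session, Percussion Warm-up & Strings Overdub, Soloist Tracking & Soloist Warm-up, Soloist Tracking & Strings Overdub, Soloist Tracking & Tech Session, Soloist Warm-up & Tech Session, Strings Overdub & Tech Session — 10 in total.

10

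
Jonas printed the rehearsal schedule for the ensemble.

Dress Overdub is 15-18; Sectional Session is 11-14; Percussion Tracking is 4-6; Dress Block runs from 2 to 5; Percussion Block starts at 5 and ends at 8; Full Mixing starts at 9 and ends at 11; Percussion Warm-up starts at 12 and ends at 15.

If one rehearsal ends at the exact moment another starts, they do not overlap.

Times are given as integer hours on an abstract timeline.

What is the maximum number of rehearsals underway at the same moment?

2

Sweep the timeline, counting +1 at each start and −1 at each end (ends before starts at a tie):
2 start Dress Block → 1
4 start Percussion Tracking → 2
5 end Dress Block → 1
5 start Percussion Block → 2
6 end Percussion Tracking → 1
8 end Percussion Block → 0
9 start Full Mixing → 1
11 end Full Mixing → 0
11 start Sectional Session → 1
12 start Percussion Warm-up → 2
14 end Sectional Session → 1
15 end Percussion Warm-up → 0
15 start Dress Overdub → 1
18 end Dress Overdub → 0
Peak is 2, at 4 (Dress Block, Percussion Tracking).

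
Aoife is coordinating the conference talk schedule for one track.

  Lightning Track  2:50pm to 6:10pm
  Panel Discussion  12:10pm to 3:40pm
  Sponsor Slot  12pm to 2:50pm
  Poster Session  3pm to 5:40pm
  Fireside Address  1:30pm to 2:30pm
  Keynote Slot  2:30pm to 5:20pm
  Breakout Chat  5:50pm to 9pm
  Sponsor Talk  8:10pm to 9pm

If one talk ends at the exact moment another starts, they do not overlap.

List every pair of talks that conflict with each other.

Breakout Chat & Lightning Track, Breakout Chat & Sponsor Talk, Fireside Address & Panel Discussion, Fireside Address & Sponsor Slot, Keynote Slot & Lightning Track, Keynote Slot & Panel Discussion, Keynote Slot & Poster Session, Keynote Slot & Sponsor Slot, Lightning Track & Panel Discussion, Lightning Track & Poster Session, Panel Discussion & Poster Session, Panel Discussion & Sponsor Slot

Sorted by start: Sponsor Slot, Panel Discussion, Fireside Address, Keynote Slot, Lightning Track, Poster Session, Breakout Chat, Sponsor Talk.
Panel Discussion starts before Sponsor Slot ends → Sponsor Slot and Panel Discussion overlap.
Fireside Address starts before Sponsor Slot ends → Sponsor Slot and Fireside Address overlap.
Keynote Slot starts before Sponsor Slot ends → Sponsor Slot and Keynote Slot overlap.
Lightning Track starts exactly when Sponsor Slot ends (back-to-back, no overlap) — done with Sponsor Slot.
Fireside Address starts before Panel Discussion ends → Panel Discussion and Fireside Address overlap.
Keynote Slot starts before Panel Discussion ends → Panel Discussion and Keynote Slot overlap.
Lightning Track starts before Panel Discussion ends → Panel Discussion and Lightning Track overlap.
Poster Session starts before Panel Discussion ends → Panel Discussion and Poster Session overlap.
Breakout Chat starts after Panel Discussion ends — done with Panel Discussion.
Keynote Slot starts exactly when Fireside Address ends (back-to-back, no overlap) — done with Fireside Address.
Lightning Track starts before Keynote Slot ends → Keynote Slot and Lightning Track overlap.
Poster Session starts before Keynote Slot ends → Keynote Slot and Poster Session overlap.
Breakout Chat starts after Keynote Slot ends — done with Keynote Slot.
Poster Session starts before Lightning Track ends → Lightning Track and Poster Session overlap.
Breakout Chat starts before Lightning Track ends → Lightning Track and Breakout Chat overlap.
Sponsor Talk starts after Lightning Track ends.
Breakout Chat starts after Poster Session ends — done with Poster Session.
Sponsor Talk starts before Breakout Chat ends → Breakout Chat and Sponsor Talk overlap.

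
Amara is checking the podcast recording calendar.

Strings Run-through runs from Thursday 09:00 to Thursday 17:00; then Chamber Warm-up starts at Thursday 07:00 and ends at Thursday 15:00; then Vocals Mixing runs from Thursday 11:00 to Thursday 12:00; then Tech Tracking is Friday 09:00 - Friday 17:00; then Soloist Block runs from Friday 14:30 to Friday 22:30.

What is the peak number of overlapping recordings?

3

Walk through starts and ends in time order (an end at T is processed before a start at T):
Thursday 07:00 start Chamber Warm-up → 1
Thursday 09:00 start Strings Run-through → 2
Thursday 11:00 start Vocals Mixing → 3
Thursday 12:00 end Vocals Mixing → 2
Thursday 15:00 end Chamber Warm-up → 1
Thursday 17:00 end Strings Run-through → 0
Friday 09:00 start Tech Tracking → 1
Friday 14:30 start Soloist Block → 2
Friday 17:00 end Tech Tracking → 1
Friday 22:30 end Soloist Block → 0
Peak is 3, at Thursday 11:00 (Chamber Warm-up, Strings Run-through, Vocals Mixing).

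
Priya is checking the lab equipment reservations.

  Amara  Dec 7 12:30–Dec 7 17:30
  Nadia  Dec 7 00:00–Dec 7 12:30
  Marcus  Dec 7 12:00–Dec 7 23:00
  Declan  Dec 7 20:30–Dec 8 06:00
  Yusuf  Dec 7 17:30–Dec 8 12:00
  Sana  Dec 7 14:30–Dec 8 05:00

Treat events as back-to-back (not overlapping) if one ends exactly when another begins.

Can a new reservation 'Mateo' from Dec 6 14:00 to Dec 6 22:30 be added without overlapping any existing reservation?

Nadia: starts Dec 7 00:00 at or after Mateo ends Dec 6 22:30 → clear.
Marcus: starts Dec 7 12:00 at or after Mateo ends Dec 6 22:30 → clear.
Amara: starts Dec 7 12:30 at or after Mateo ends Dec 6 22:30 → clear.
Sana: starts Dec 7 14:30 at or after Mateo ends Dec 6 22:30 → clear.
Yusuf: starts Dec 7 17:30 at or after Mateo ends Dec 6 22:30 → clear.
Declan: starts Dec 7 20:30 at or after Mateo ends Dec 6 22:30 → clear.

Yes — the slot is free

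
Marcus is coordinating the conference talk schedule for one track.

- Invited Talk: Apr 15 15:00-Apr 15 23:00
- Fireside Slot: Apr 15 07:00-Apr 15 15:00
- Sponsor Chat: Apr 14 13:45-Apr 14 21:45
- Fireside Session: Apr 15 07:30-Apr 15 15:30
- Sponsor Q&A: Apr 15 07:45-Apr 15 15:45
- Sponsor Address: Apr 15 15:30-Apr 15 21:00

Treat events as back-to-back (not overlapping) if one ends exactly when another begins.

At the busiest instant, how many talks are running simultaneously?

Sweep the timeline, counting +1 at each start and −1 at each end (ends before starts at a tie):
Apr 14 13:45 start Sponsor Chat → 1
Apr 14 21:45 end Sponsor Chat → 0
Apr 15 07:00 start Fireside Slot → 1
Apr 15 07:30 start Fireside Session → 2
Apr 15 07:45 start Sponsor Q&A → 3
Apr 15 15:00 end Fireside Slot → 2
Apr 15 15:00 start Invited Talk → 3
Apr 15 15:30 end Fireside Session → 2
Apr 15 15:30 start Sponsor Address → 3
Apr 15 15:45 end Sponsor Q&A → 2
Apr 15 21:00 end Sponsor Address → 1
Apr 15 23:00 end Invited Talk → 0
Peak is 3, at Apr 15 07:45 (Fireside Session, Fireside Slot, Sponsor Q&A).

3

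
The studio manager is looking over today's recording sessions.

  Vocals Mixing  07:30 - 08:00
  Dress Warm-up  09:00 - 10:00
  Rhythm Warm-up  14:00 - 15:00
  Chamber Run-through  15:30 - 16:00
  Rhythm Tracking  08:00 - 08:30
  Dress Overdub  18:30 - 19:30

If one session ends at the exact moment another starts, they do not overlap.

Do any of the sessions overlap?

Sorted by start: Vocals Mixing, Rhythm Tracking, Dress Warm-up, Rhythm Warm-up, Chamber Run-through, Dress Overdub.
Rhythm Tracking starts exactly when Vocals Mixing ends (back-to-back, no overlap) — done with Vocals Mixing.
Dress Warm-up starts after Rhythm Tracking ends — done with Rhythm Tracking.
Rhythm Warm-up starts after Dress Warm-up ends — done with Dress Warm-up.
Chamber Run-through starts after Rhythm Warm-up ends — done with Rhythm Warm-up.
Dress Overdub starts after Chamber Run-through ends.
Every pair is clear; the schedule has no overlaps.

No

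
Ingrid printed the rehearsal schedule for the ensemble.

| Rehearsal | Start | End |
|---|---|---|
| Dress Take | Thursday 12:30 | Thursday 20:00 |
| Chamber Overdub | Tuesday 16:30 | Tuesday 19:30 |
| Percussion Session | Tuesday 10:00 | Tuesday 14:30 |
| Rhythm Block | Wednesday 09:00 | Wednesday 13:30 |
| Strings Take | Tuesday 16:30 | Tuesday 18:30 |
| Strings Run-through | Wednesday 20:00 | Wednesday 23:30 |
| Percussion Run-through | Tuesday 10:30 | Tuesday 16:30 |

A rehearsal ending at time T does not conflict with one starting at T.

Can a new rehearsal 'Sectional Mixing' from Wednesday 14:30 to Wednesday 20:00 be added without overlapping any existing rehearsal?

Percussion Session: ends Tuesday 14:30 at or before Sectional Mixing starts Wednesday 14:30 → clear.
Percussion Run-through: ends Tuesday 16:30 at or before Sectional Mixing starts Wednesday 14:30 → clear.
Chamber Overdub: ends Tuesday 19:30 at or before Sectional Mixing starts Wednesday 14:30 → clear.
Strings Take: ends Tuesday 18:30 at or before Sectional Mixing starts Wednesday 14:30 → clear.
Rhythm Block: ends Wednesday 13:30 at or before Sectional Mixing starts Wednesday 14:30 → clear.
Strings Run-through: starts Wednesday 20:00 at or after Sectional Mixing ends Wednesday 20:00 → clear.
Dress Take: starts Thursday 12:30 at or after Sectional Mixing ends Wednesday 20:00 → clear.

Yes — the slot is free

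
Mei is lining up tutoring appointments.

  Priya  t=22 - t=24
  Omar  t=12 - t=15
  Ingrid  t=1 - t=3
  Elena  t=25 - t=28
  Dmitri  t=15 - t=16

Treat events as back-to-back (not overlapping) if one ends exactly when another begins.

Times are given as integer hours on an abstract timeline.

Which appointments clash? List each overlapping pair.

none

Sorted by start: Ingrid, Omar, Dmitri, Priya, Elena.
Omar starts after Ingrid ends; Ingrid is clear from here.
Dmitri starts exactly when Omar ends (back-to-back, no overlap); Omar is clear from here.
Priya starts after Dmitri ends; Dmitri is clear from here.
Elena starts after Priya ends.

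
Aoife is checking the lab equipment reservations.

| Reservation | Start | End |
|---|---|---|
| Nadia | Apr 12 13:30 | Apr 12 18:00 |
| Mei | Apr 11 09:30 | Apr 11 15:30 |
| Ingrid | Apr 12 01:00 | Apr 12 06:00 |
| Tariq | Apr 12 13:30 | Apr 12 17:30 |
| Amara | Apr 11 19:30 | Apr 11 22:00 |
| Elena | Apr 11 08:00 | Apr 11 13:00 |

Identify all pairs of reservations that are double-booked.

Sorted by start: Elena, Mei, Amara, Ingrid, Nadia, Tariq.
Mei starts before Elena ends → Elena and Mei overlap.
Amara starts after Elena ends — done with Elena.
Amara starts after Mei ends — done with Mei.
Ingrid starts after Amara ends — done with Amara.
Nadia starts after Ingrid ends — done with Ingrid.
Tariq starts before Nadia ends → Nadia and Tariq overlap.

Elena & Mei, Nadia & Tariq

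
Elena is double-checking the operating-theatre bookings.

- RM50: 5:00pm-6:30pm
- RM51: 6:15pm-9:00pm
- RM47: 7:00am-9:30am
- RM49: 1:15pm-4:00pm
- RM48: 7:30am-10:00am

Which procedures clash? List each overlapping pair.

RM47 & RM48, RM50 & RM51

Two intervals overlap when each starts before the other ends.
Sorted by start: RM47, RM48, RM49, RM50, RM51.
RM48 starts before RM47 ends → RM47 and RM48 overlap.
RM49 starts after RM47 ends, so RM47 has no further overlaps.
RM49 starts after RM48 ends, so RM48 has no further overlaps.
RM50 starts after RM49 ends, so RM49 has no further overlaps.
RM51 starts before RM50 ends → RM50 and RM51 overlap.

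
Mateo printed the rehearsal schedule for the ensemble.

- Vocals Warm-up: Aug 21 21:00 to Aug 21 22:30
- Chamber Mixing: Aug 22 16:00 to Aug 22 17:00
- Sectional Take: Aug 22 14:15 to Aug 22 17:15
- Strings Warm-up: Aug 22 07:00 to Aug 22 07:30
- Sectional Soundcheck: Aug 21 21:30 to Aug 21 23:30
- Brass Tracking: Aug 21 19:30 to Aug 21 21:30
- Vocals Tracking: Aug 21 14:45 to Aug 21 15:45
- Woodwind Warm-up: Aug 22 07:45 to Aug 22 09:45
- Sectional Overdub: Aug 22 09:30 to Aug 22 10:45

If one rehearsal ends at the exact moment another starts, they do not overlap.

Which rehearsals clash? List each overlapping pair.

Sorted by start: Vocals Tracking, Brass Tracking, Vocals Warm-up, Sectional Soundcheck, Strings Warm-up, Woodwind Warm-up, Sectional Overdub, Sectional Take, Chamber Mixing.
Brass Tracking starts after Vocals Tracking ends — done with Vocals Tracking.
Vocals Warm-up starts before Brass Tracking ends → Brass Tracking and Vocals Warm-up overlap.
Sectional Soundcheck starts exactly when Brass Tracking ends (back-to-back, no overlap) — done with Brass Tracking.
Sectional Soundcheck starts before Vocals Warm-up ends → Vocals Warm-up and Sectional Soundcheck overlap.
Strings Warm-up starts after Vocals Warm-up ends — done with Vocals Warm-up.
Strings Warm-up starts after Sectional Soundcheck ends — done with Sectional Soundcheck.
Woodwind Warm-up starts after Strings Warm-up ends — done with Strings Warm-up.
Sectional Overdub starts before Woodwind Warm-up ends → Woodwind Warm-up and Sectional Overdub overlap.
Sectional Take starts after Woodwind Warm-up ends — done with Woodwind Warm-up.
Sectional Take starts after Sectional Overdub ends — done with Sectional Overdub.
Chamber Mixing starts before Sectional Take ends → Sectional Take and Chamber Mixing overlap.

Brass Tracking & Vocals Warm-up, Chamber Mixing & Sectional Take, Sectional Overdub & Woodwind Warm-up, Sectional Soundcheck & Vocals Warm-up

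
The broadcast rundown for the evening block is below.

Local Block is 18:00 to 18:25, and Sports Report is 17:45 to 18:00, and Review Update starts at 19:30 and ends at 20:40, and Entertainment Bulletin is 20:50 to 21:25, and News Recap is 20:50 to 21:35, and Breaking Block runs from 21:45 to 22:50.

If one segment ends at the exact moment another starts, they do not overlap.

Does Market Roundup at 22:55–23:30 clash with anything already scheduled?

Sports Report: ends 18:00 at or before Market Roundup starts 22:55 → clear.
Local Block: ends 18:25 at or before Market Roundup starts 22:55 → clear.
Review Update: ends 20:40 at or before Market Roundup starts 22:55 → clear.
Entertainment Bulletin: ends 21:25 at or before Market Roundup starts 22:55 → clear.
News Recap: ends 21:35 at or before Market Roundup starts 22:55 → clear.
Breaking Block: ends 22:50 at or before Market Roundup starts 22:55 → clear.

No — it doesn't clash with anything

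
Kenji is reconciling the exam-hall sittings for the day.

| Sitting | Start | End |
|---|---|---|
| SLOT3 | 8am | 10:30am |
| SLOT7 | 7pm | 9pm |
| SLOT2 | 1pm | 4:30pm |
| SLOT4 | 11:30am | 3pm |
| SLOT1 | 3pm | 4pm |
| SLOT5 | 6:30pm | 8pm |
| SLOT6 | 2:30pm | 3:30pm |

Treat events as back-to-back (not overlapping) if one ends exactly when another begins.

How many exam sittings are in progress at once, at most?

Sort all start/end points and keep a running count:
8am start SLOT3 → 1
10:30am end SLOT3 → 0
11:30am start SLOT4 → 1
1pm start SLOT2 → 2
2:30pm start SLOT6 → 3
3pm end SLOT4 → 2
3pm start SLOT1 → 3
3:30pm end SLOT6 → 2
4pm end SLOT1 → 1
4:30pm end SLOT2 → 0
6:30pm start SLOT5 → 1
7pm start SLOT7 → 2
8pm end SLOT5 → 1
9pm end SLOT7 → 0
Peak is 3, at 2:30pm (SLOT2, SLOT4, SLOT6).

3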